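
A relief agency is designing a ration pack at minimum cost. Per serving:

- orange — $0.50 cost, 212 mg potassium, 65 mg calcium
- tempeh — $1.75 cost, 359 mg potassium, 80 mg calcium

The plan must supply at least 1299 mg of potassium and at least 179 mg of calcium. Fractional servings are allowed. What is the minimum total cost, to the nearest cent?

$3.06

This is a tiny linear program; its minimum lies at a vertex of the feasible set. List the vertices and price them.
orange only: max(1299/212, 179/65) = 6.127 servings → $3.06.
tempeh only: max(1299/359, 179/80) = 3.618 servings → $6.33.
orange + tempeh: the both-tight solution has a negative serving — not a feasible corner.
Cheapest feasible corner: $3.06.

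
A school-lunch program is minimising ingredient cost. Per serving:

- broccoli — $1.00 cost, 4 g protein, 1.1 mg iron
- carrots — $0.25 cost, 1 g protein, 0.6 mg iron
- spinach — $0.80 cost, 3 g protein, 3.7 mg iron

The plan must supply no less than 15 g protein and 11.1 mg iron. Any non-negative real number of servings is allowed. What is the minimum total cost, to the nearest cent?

At the optimum either one food covers both requirements or two foods hit both targets exactly; no other combination can be cheaper.
broccoli only: max(15/4, 11.1/1.1) = 10.09 servings → $10.09.
carrots only: max(15/1, 11.1/0.6) = 18.5 servings → $4.62.
spinach only: max(15/3, 11.1/3.7) = 5 servings → $4.00.
broccoli + carrots with both targets exact would need a negative amount; discard.
broccoli + spinach with both tight: 1.93 servings and 2.426 servings → $3.87.
carrots + spinach with both tight: 11.68 servings and 1.105 servings → $3.81.
Cheapest feasible corner: $3.81.

$3.81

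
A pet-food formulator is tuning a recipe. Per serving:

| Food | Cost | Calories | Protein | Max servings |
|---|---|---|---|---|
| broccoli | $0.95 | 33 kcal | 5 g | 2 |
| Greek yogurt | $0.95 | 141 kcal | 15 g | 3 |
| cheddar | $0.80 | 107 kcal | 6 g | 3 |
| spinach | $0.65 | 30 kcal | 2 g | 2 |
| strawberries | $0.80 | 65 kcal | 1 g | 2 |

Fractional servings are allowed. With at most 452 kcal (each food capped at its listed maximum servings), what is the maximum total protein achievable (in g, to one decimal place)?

51.1 g

Protein per kcal: broccoli 0.1515, Greek yogurt 0.1064, spinach 0.06667, cheddar 0.05607, strawberries 0.01538.
Take 2 servings of broccoli: uses 66 kcal, +10.0 g protein (running total 10.0 g).
Take 2.738 servings of Greek yogurt: uses 386 kcal, +41.1 g protein (running total 51.1 g).
Greedy by best ratio exhausts the calories allowance optimally: 51.1 g.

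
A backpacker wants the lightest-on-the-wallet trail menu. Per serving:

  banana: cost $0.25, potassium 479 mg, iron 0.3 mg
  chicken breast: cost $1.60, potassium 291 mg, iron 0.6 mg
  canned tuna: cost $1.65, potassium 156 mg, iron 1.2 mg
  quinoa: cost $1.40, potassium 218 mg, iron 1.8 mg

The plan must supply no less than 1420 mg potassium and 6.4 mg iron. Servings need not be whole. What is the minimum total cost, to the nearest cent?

$5.00

For a min-cost LP with two ≥-constraints, a basic feasible solution has at most two positive variables.
banana only: max(1420/479, 6.4/0.3) = 21.33 servings → $5.33.
chicken breast only: max(1420/291, 6.4/0.6) = 10.67 servings → $17.07.
canned tuna only: max(1420/156, 6.4/1.2) = 9.103 servings → $15.02.
quinoa only: max(1420/218, 6.4/1.8) = 6.514 servings → $9.12.
banana + chicken breast: the both-tight solution has a negative serving — not a feasible corner.
banana + canned tuna with both tight: 1.336 servings and 4.999 servings → $8.58.
banana + quinoa with both tight: 1.457 servings and 3.313 servings → $5.00.
chicken breast + canned tuna with both tight: 2.761 servings and 3.953 servings → $10.94.
chicken breast + quinoa with both tight: 2.954 servings and 2.571 servings → $8.33.
canned tuna + quinoa: intersection lies outside the first quadrant.
Cheapest feasible corner: $5.00.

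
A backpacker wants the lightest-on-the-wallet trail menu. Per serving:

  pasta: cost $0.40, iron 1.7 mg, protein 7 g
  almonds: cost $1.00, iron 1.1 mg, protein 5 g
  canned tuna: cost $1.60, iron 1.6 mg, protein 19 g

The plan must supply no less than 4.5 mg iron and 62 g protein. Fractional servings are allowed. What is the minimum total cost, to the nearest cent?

An LP optimum is at a vertex; with two nutrient constraints at most two foods are used. Check each candidate.
pasta only: max(4.5/1.7, 62/7) = 8.857 servings → $3.54.
almonds only: max(4.5/1.1, 62/5) = 12.4 servings → $12.40.
canned tuna only: max(4.5/1.6, 62/19) = 3.263 servings → $5.22.
pasta + almonds: intersection lies outside the first quadrant.
pasta + canned tuna with both targets exact would need a negative amount; discard.
almonds + canned tuna with both targets exact would need a negative amount; discard.
The minimum over all feasible corners is $3.54.

$3.54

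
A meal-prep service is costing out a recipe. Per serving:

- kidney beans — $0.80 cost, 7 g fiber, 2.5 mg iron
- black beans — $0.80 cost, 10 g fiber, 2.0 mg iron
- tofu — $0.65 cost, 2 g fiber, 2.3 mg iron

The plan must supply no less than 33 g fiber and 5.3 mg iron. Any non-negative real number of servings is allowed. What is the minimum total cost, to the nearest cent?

$2.64

This is a tiny linear program; its minimum lies at a vertex of the feasible set. List the vertices and price them.
kidney beans only: max(33/7, 5.3/2.5) = 4.714 servings → $3.77.
black beans only: max(33/10, 5.3/2.0) = 3.3 servings → $2.64.
tofu only: max(33/2, 5.3/2.3) = 16.5 servings → $10.72.
kidney beans + black beans: intersection lies outside the first quadrant.
kidney beans + tofu: the both-tight solution has a negative serving — not a feasible corner.
black beans + tofu: the both-tight solution has a negative serving — not a feasible corner.
So the least-cost plan costs $2.64.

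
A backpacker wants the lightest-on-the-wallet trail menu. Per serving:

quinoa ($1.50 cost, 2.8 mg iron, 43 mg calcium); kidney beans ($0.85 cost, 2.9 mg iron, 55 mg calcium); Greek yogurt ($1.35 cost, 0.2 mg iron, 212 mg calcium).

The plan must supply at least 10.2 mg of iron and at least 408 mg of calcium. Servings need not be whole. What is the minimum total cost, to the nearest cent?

$4.32

Check every corner: each single food scaled to meet both minima, and each pair solved so both constraints bind.
quinoa only: max(10.2/2.8, 408/43) = 9.488 servings → $14.23.
kidney beans only: max(10.2/2.9, 408/55) = 7.418 servings → $6.31.
Greek yogurt only: max(10.2/0.2, 408/212) = 51 servings → $68.85.
quinoa + kidney beans: intersection lies outside the first quadrant.
quinoa + Greek yogurt with both tight: 3.557 servings and 1.203 servings → $6.96.
kidney beans + Greek yogurt with both tight: 3.446 servings and 1.03 servings → $4.32.
So the least-cost plan costs $4.32.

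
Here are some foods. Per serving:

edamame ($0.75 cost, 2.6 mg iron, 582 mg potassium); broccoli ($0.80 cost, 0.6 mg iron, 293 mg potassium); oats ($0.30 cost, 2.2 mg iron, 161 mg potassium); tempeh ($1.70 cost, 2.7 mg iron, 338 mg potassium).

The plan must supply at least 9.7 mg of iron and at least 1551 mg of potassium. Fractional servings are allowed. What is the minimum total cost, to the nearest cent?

$2.17

Minimising a linear cost over {iron ≥ 9.7, potassium ≥ 1551, servings ≥ 0} — the optimum is at a vertex, using one or two foods.
edamame only: max(9.7/2.6, 1551/582) = 3.731 servings → $2.80.
broccoli only: max(9.7/0.6, 1551/293) = 16.17 servings → $12.93.
oats only: max(9.7/2.2, 1551/161) = 9.634 servings → $2.89.
tempeh only: max(9.7/2.7, 1551/338) = 4.589 servings → $7.80.
edamame + broccoli with both targets exact would need a negative amount; discard.
edamame + oats with both tight: 2.147 servings and 1.871 servings → $2.17.
edamame + tempeh with both tight: 1.313 servings and 2.329 servings → $4.94.
broccoli + oats with both tight: 3.377 servings and 3.488 servings → $3.75.
broccoli + tempeh with both tight: 1.545 servings and 3.249 servings → $6.76.
oats + tempeh: intersection lies outside the first quadrant.
The minimum over all feasible corners is $2.17.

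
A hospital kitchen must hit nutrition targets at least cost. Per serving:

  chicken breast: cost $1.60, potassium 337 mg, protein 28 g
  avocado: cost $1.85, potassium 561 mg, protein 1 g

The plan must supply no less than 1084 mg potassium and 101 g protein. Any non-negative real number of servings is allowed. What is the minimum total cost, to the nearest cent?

$5.77

A basic optimal solution has at most two foods positive. Try each food alone and each pair with both targets met exactly.
chicken breast only: max(1084/337, 101/28) = 3.607 servings → $5.77.
avocado only: max(1084/561, 101/1) = 101 servings → $186.85.
chicken breast + avocado: the both-tight solution has a negative serving — not a feasible corner.
The minimum over all feasible corners is $5.77.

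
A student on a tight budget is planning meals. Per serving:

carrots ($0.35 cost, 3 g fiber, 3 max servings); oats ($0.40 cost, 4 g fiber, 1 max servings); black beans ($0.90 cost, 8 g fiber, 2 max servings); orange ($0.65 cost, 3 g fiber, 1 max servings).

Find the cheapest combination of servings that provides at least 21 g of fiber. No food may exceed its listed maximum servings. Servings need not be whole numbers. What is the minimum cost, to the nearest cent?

$2.32

Cost per g of fiber: oats $0.1000, black beans $0.1125, carrots $0.1167, orange $0.2167.
Take 1 serving of oats: +4.0 g fiber for $0.40 (total $0.40, still need 17.0 g).
Take 2 servings of black beans: +16.0 g fiber for $1.80 (total $2.20, still need 1.0 g).
Take 0.3333 servings of carrots: +1.0 g fiber for $0.12 (total $2.32, still need 0.0 g).
Filling from the cheapest source first is optimal under one linear minimum: $2.32.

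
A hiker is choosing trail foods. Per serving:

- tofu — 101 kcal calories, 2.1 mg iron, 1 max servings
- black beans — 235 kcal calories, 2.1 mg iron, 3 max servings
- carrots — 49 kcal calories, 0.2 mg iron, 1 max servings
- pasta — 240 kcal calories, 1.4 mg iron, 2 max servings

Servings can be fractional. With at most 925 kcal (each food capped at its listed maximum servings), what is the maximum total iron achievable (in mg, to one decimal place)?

Iron per kcal: tofu 0.02079, black beans 0.008936, pasta 0.005833, carrots 0.004082.
Take 1 serving of tofu: uses 101 kcal, +2.1 mg iron (running total 2.1 mg).
Take 3 servings of black beans: uses 705 kcal, +6.3 mg iron (running total 8.4 mg).
Take 0.4958 servings of pasta: uses 119 kcal, +0.7 mg iron (running total 9.1 mg).
Greedy by best ratio exhausts the calories allowance optimally: 9.1 mg.

9.1 mg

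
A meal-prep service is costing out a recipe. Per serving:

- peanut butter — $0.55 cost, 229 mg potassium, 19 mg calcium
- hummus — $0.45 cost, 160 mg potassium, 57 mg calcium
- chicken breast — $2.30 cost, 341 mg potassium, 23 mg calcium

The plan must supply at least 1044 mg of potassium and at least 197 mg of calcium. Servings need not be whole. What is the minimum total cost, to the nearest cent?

$2.67

Check every corner: each single food scaled to meet both minima, and each pair solved so both constraints bind.
peanut butter only: max(1044/229, 197/19) = 10.37 servings → $5.70.
hummus only: max(1044/160, 197/57) = 6.525 servings → $2.94.
chicken breast only: max(1044/341, 197/23) = 8.565 servings → $19.70.
peanut butter + hummus with both tight: 2.795 servings and 2.524 servings → $2.67.
peanut butter + chicken breast: the both-tight solution has a negative serving — not a feasible corner.
hummus + chicken breast with both tight: 2.739 servings and 1.776 servings → $5.32.
The minimum over all feasible corners is $2.67.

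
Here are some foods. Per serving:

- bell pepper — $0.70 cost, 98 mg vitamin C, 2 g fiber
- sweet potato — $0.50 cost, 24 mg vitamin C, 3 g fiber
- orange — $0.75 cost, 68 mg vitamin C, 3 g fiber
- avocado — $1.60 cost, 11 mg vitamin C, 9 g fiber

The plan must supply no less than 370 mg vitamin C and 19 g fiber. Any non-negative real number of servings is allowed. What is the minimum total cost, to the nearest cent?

An LP optimum is at a vertex; with two nutrient constraints at most two foods are used. Check each candidate.
bell pepper only: max(370/98, 19/2) = 9.5 servings → $6.65.
sweet potato only: max(370/24, 19/3) = 15.42 servings → $7.71.
orange only: max(370/68, 19/3) = 6.333 servings → $4.75.
avocado only: max(370/11, 19/9) = 33.64 servings → $53.82.
bell pepper + sweet potato with both tight: 2.659 servings and 4.561 servings → $4.14.
bell pepper + orange: intersection lies outside the first quadrant.
bell pepper + avocado with both tight: 3.629 servings and 1.305 servings → $4.63.
sweet potato + orange with both tight: 1.379 servings and 4.955 servings → $4.41.
sweet potato + avocado: the both-tight solution has a negative serving — not a feasible corner.
orange + avocado with both tight: 5.39 servings and 0.3143 servings → $4.55.
So the least-cost plan costs $4.14.

$4.14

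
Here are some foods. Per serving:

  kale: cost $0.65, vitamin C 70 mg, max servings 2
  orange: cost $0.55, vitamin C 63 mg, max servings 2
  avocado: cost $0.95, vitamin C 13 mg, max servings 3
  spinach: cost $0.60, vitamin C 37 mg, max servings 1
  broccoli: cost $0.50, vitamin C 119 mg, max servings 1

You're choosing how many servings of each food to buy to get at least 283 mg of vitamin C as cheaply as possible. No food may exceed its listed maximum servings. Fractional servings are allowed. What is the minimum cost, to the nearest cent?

$1.95

Cost per mg of vitamin C: broccoli $0.0042, orange $0.0087, kale $0.0093, spinach $0.0162, avocado $0.0731.
Take 1 serving of broccoli: +119.0 mg vitamin C for $0.50 (total $0.50, still need 164.0 mg).
Take 2 servings of orange: +126.0 mg vitamin C for $1.10 (total $1.60, still need 38.0 mg).
Take 0.5429 servings of kale: +38.0 mg vitamin C for $0.35 (total $1.95, still need 0.0 mg).
Filling from the cheapest source first is optimal under one linear minimum: $1.95.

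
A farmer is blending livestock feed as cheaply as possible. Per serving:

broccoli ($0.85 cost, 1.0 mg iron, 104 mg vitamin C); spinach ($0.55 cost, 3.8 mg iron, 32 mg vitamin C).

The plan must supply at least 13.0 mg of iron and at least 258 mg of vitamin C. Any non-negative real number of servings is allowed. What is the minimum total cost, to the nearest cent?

The cheapest plan sits at a corner of the feasible region — with two constraints it uses at most two foods.
broccoli only: max(13.0/1.0, 258/104) = 13 servings → $11.05.
spinach only: max(13.0/3.8, 258/32) = 8.062 servings → $4.43.
broccoli + spinach with both tight: 1.554 servings and 3.012 servings → $2.98.
The minimum over all feasible corners is $2.98.

$2.98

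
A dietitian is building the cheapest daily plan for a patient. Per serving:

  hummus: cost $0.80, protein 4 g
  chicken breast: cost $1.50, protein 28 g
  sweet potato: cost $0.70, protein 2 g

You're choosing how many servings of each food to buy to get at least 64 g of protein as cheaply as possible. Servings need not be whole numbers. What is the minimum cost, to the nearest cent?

$3.43

Cost per g of protein: chicken breast $0.0536, hummus $0.2000, sweet potato $0.3500.
With no serving limits, use only chicken breast: 64 g / 28 g = 2.286 servings × $1.50 = $3.43.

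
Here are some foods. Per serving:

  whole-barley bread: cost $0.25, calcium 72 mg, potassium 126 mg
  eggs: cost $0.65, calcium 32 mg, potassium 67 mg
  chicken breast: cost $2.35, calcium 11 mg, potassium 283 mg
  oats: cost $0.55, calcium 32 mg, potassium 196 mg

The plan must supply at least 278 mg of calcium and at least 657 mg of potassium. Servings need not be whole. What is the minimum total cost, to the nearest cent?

whole-barley bread only: max(278/72, 657/126) = 5.214 servings → $1.30.
eggs only: max(278/32, 657/67) = 9.806 servings → $6.37.
chicken breast only: max(278/11, 657/283) = 25.27 servings → $59.39.
oats only: max(278/32, 657/196) = 8.688 servings → $4.78.
whole-barley bread + eggs with both targets exact would need a negative amount; discard.
whole-barley bread + chicken breast with both tight: 3.762 servings and 0.6464 servings → $2.46.
whole-barley bread + oats with both tight: 3.32 servings and 1.218 servings → $1.50.
eggs + chicken breast with both tight: 8.588 servings and 0.2883 servings → $6.26.
eggs + oats with both tight: 8.107 servings and 0.5809 servings → $5.59.
chicken breast + oats: intersection lies outside the first quadrant.
So the least-cost plan costs $1.30.

$1.30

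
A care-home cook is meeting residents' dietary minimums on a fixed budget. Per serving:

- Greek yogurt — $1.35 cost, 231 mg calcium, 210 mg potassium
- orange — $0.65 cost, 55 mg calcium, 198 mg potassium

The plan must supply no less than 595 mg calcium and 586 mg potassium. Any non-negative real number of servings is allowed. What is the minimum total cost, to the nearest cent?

Check every corner: each single food scaled to meet both minima, and each pair solved so both constraints bind.
Greek yogurt only: max(595/231, 586/210) = 2.79 servings → $3.77.
orange only: max(595/55, 586/198) = 10.82 servings → $7.03.
Greek yogurt + orange with both tight: 2.503 servings and 0.3047 servings → $3.58.
So the least-cost plan costs $3.58.

$3.58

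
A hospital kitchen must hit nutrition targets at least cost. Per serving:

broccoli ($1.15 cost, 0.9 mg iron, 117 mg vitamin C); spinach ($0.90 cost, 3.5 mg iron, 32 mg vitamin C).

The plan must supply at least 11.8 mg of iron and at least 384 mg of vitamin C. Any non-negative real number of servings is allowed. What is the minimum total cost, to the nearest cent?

For a min-cost LP with two ≥-constraints, a basic feasible solution has at most two positive variables.
broccoli only: max(11.8/0.9, 384/117) = 13.11 servings → $15.08.
spinach only: max(11.8/3.5, 384/32) = 12 servings → $10.80.
broccoli + spinach with both tight: 2.538 servings and 2.719 servings → $5.37.
Cheapest feasible corner: $5.37.

$5.37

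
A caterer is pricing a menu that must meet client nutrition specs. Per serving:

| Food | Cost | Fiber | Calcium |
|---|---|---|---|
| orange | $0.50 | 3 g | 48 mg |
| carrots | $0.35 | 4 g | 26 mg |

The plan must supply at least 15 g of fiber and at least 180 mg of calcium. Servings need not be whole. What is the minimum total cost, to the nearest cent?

A basic optimal solution has at most two foods positive. Try each food alone and each pair with both targets met exactly.
orange only: max(15/3, 180/48) = 5 servings → $2.50.
carrots only: max(15/4, 180/26) = 6.923 servings → $2.42.
orange + carrots with both tight: 2.895 servings and 1.579 servings → $2.00.
So the least-cost plan costs $2.00.

$2.00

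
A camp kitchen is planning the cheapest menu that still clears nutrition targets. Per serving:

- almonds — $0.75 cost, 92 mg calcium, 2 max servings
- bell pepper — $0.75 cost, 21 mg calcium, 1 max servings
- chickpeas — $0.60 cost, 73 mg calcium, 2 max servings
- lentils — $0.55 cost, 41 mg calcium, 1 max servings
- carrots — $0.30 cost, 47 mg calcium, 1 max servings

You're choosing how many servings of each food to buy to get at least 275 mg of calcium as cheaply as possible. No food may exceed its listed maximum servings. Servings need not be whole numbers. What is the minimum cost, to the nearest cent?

$2.16

Cost per mg of calcium: carrots $0.0064, almonds $0.0082, chickpeas $0.0082, lentils $0.0134, bell pepper $0.0357.
Take 1 serving of carrots: +47.0 mg calcium for $0.30 (total $0.30, still need 228.0 mg).
Take 2 servings of almonds: +184.0 mg calcium for $1.50 (total $1.80, still need 44.0 mg).
Take 0.6027 servings of chickpeas: +44.0 mg calcium for $0.36 (total $2.16, still need 0.0 mg).
Greedy by cheapest-per-mg is optimal for a single linear constraint, so the minimum cost is $2.16.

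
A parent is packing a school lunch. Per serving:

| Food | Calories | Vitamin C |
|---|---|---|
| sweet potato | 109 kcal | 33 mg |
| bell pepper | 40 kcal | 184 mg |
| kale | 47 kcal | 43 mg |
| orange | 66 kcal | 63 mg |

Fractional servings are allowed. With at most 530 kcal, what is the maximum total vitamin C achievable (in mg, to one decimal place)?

Vitamin C per kcal: bell pepper 4.6, orange 0.9545, kale 0.9149, sweet potato 0.3028.
With no serving limits, spend the whole calories allowance on bell pepper: 530 kcal / 40 kcal × 184 mg = 2438.0 mg.

2438.0 mg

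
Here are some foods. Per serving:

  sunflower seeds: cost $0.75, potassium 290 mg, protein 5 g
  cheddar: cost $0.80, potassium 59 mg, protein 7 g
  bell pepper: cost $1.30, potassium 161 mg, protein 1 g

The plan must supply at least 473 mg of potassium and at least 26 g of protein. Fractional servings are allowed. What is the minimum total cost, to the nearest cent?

This is a tiny linear program; its minimum lies at a vertex of the feasible set. List the vertices and price them.
sunflower seeds only: max(473/290, 26/5) = 5.2 servings → $3.90.
cheddar only: max(473/59, 26/7) = 8.017 servings → $6.41.
bell pepper only: max(473/161, 26/1) = 26 servings → $33.80.
sunflower seeds + cheddar with both tight: 1.024 servings and 2.983 servings → $3.15.
sunflower seeds + bell pepper: intersection lies outside the first quadrant.
cheddar + bell pepper with both tight: 3.477 servings and 1.664 servings → $4.94.
Cheapest feasible corner: $3.15.

$3.15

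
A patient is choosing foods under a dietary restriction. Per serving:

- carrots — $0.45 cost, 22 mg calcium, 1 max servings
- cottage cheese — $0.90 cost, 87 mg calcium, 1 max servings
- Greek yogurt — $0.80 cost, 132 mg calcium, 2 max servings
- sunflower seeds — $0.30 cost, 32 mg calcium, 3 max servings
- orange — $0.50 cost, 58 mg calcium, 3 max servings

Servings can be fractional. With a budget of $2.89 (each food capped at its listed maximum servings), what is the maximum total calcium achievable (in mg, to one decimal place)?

Calcium per dollar: Greek yogurt 165, orange 116, sunflower seeds 106.7, cottage cheese 96.67, carrots 48.89.
Take 2 servings of Greek yogurt: spends $1.60, +264.0 mg calcium (running total 264.0 mg).
Take 2.58 servings of orange: spends $1.29, +149.6 mg calcium (running total 413.6 mg).
Greedy by best ratio exhausts the cost allowance optimally: 413.6 mg.

413.6 mg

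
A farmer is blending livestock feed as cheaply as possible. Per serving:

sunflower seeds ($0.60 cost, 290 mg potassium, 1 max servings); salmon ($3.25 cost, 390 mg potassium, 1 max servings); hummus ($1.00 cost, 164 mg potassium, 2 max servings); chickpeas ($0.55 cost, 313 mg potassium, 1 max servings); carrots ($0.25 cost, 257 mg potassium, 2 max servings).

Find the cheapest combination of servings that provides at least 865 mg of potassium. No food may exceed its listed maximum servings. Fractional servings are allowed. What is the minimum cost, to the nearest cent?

$1.13

Cost per mg of potassium: carrots $0.0010, chickpeas $0.0018, sunflower seeds $0.0021, hummus $0.0061, salmon $0.0083.
Take 2 servings of carrots: +514.0 mg potassium for $0.50 (total $0.50, still need 351.0 mg).
Take 1 serving of chickpeas: +313.0 mg potassium for $0.55 (total $1.05, still need 38.0 mg).
Take 0.131 servings of sunflower seeds: +38.0 mg potassium for $0.08 (total $1.13, still need 0.0 mg).
Filling from the cheapest source first is optimal under one linear minimum: $1.13.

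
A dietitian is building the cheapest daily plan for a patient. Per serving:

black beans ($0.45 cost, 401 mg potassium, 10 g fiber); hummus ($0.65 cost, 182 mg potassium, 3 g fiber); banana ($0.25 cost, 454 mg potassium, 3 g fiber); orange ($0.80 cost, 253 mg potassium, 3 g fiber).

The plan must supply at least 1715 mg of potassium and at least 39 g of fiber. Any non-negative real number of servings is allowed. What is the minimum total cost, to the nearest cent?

With two linear requirements the optimum uses one or two foods; enumerate the corners.
black beans only: max(1715/401, 39/10) = 4.277 servings → $1.92.
hummus only: max(1715/182, 39/3) = 13 servings → $8.45.
banana only: max(1715/454, 39/3) = 13 servings → $3.25.
orange only: max(1715/253, 39/3) = 13 servings → $10.40.
black beans + hummus with both tight: 3.165 servings and 2.449 servings → $3.02.
black beans + banana with both tight: 3.764 servings and 0.4528 servings → $1.81.
black beans + orange with both tight: 3.558 servings and 1.139 servings → $2.51.
hummus + banana with both targets exact would need a negative amount; discard.
hummus + orange: the both-tight solution has a negative serving — not a feasible corner.
banana + orange with both targets exact would need a negative amount; discard.
The minimum over all feasible corners is $1.81.

$1.81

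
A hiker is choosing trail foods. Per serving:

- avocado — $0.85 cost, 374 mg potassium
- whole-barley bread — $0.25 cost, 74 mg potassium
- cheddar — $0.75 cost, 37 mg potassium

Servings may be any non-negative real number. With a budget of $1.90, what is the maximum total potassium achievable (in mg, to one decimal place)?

Potassium per dollar: avocado 440, whole-barley bread 296, cheddar 49.33.
With no serving limits, spend the whole cost allowance on avocado: $1.90 / $0.85 × 374 mg = 836.0 mg.

836.0 mg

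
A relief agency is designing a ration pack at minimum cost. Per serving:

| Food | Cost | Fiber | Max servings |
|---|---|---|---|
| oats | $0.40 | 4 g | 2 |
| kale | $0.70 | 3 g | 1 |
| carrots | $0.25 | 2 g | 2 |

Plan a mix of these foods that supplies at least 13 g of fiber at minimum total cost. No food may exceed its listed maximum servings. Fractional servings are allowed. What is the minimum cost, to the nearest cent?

$1.53

Cost per g of fiber: oats $0.1000, carrots $0.1250, kale $0.2333.
Take 2 servings of oats: +8.0 g fiber for $0.80 (total $0.80, still need 5.0 g).
Take 2 servings of carrots: +4.0 g fiber for $0.50 (total $1.30, still need 1.0 g).
Take 0.3333 servings of kale: +1.0 g fiber for $0.23 (total $1.53, still need 0.0 g).
Greedy by cheapest-per-g is optimal for a single linear constraint, so the minimum cost is $1.53.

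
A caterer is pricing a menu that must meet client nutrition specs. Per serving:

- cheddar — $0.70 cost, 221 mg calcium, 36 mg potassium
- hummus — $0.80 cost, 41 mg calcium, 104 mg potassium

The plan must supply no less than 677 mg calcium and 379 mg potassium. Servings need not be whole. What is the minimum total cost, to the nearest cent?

The cheapest plan sits at a corner of the feasible region — with two constraints it uses at most two foods.
cheddar only: max(677/221, 379/36) = 10.53 servings → $7.37.
hummus only: max(677/41, 379/104) = 16.51 servings → $13.21.
cheddar + hummus with both tight: 2.551 servings and 2.761 servings → $3.99.
So the least-cost plan costs $3.99.

$3.99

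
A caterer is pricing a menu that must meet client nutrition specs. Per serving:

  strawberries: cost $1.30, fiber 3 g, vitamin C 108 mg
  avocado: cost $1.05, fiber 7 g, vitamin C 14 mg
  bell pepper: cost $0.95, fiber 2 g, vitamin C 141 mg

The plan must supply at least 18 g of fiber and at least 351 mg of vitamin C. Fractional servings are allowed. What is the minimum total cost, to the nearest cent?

Check every corner: each single food scaled to meet both minima, and each pair solved so both constraints bind.
strawberries only: max(18/3, 351/108) = 6 servings → $7.80.
avocado only: max(18/7, 351/14) = 25.07 servings → $26.32.
bell pepper only: max(18/2, 351/141) = 9 servings → $8.55.
strawberries + avocado with both tight: 3.088 servings and 1.248 servings → $5.33.
strawberries + bell pepper: the both-tight solution has a negative serving — not a feasible corner.
avocado + bell pepper with both tight: 1.914 servings and 2.299 servings → $4.19.
So the least-cost plan costs $4.19.

$4.19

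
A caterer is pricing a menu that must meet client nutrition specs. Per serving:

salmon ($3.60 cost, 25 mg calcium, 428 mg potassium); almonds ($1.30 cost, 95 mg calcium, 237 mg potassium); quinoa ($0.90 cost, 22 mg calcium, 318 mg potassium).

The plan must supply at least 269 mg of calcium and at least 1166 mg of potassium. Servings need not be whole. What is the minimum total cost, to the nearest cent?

At the optimum either one food covers both requirements or two foods hit both targets exactly; no other combination can be cheaper.
salmon only: max(269/25, 1166/428) = 10.76 servings → $38.74.
almonds only: max(269/95, 1166/237) = 4.92 servings → $6.40.
quinoa only: max(269/22, 1166/318) = 12.23 servings → $11.00.
salmon + almonds with both tight: 1.354 servings and 2.475 servings → $8.09.
salmon + quinoa: intersection lies outside the first quadrant.
almonds + quinoa with both tight: 2.396 servings and 1.881 servings → $4.81.
Cheapest feasible corner: $4.81.

$4.81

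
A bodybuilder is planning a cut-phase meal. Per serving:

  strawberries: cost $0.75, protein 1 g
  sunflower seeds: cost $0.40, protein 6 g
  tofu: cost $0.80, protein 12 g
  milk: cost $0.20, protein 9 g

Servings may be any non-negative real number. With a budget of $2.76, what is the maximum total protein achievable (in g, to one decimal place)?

Protein per dollar: milk 45, sunflower seeds 15, tofu 15, strawberries 1.333.
With no serving limits, spend the whole cost allowance on milk: $2.76 / $0.20 × 9 g = 124.2 g.

124.2 g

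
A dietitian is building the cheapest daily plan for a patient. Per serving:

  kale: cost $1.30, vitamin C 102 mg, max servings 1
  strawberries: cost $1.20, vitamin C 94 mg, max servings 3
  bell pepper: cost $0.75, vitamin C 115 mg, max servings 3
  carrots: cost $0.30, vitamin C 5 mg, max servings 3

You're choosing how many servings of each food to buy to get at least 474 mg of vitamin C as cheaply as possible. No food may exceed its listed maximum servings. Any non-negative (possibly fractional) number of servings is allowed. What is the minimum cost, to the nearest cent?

$3.89

Cost per mg of vitamin C: bell pepper $0.0065, kale $0.0127, strawberries $0.0128, carrots $0.0600.
Take 3 servings of bell pepper: +345.0 mg vitamin C for $2.25 (total $2.25, still need 129.0 mg).
Take 1 serving of kale: +102.0 mg vitamin C for $1.30 (total $3.55, still need 27.0 mg).
Take 0.2872 servings of strawberries: +27.0 mg vitamin C for $0.34 (total $3.89, still need 0.0 mg).
Filling from the cheapest source first is optimal under one linear minimum: $3.89.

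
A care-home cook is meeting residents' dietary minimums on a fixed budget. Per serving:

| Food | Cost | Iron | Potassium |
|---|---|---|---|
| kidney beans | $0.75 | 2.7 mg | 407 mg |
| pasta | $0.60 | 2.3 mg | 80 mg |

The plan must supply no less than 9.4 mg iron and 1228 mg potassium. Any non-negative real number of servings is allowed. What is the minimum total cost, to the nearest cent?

With two linear requirements the optimum uses one or two foods; enumerate the corners.
kidney beans only: max(9.4/2.7, 1228/407) = 3.481 servings → $2.61.
pasta only: max(9.4/2.3, 1228/80) = 15.35 servings → $9.21.
kidney beans + pasta with both tight: 2.878 servings and 0.7085 servings → $2.58.
Cheapest feasible corner: $2.58.

$2.58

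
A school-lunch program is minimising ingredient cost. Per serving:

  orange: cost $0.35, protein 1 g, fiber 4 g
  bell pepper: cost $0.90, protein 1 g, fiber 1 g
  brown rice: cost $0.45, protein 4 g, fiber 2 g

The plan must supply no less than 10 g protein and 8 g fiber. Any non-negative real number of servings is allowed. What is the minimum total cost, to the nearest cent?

$1.33

orange only: max(10/1, 8/4) = 10 servings → $3.50.
bell pepper only: max(10/1, 8/1) = 10 servings → $9.00.
brown rice only: max(10/4, 8/2) = 4 servings → $1.80.
orange + bell pepper: the both-tight solution has a negative serving — not a feasible corner.
orange + brown rice with both tight: 0.8571 servings and 2.286 servings → $1.33.
bell pepper + brown rice with both tight: 6 servings and 1 serving → $5.85.
Cheapest feasible corner: $1.33.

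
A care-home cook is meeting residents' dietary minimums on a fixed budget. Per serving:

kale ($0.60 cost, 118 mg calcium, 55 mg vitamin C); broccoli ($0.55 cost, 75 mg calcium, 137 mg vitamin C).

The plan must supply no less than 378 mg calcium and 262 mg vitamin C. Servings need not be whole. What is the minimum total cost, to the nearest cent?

$2.06

A basic optimal solution has at most two foods positive. Try each food alone and each pair with both targets met exactly.
kale only: max(378/118, 262/55) = 4.764 servings → $2.86.
broccoli only: max(378/75, 262/137) = 5.04 servings → $2.77.
kale + broccoli with both tight: 2.669 servings and 0.841 servings → $2.06.
The minimum over all feasible corners is $2.06.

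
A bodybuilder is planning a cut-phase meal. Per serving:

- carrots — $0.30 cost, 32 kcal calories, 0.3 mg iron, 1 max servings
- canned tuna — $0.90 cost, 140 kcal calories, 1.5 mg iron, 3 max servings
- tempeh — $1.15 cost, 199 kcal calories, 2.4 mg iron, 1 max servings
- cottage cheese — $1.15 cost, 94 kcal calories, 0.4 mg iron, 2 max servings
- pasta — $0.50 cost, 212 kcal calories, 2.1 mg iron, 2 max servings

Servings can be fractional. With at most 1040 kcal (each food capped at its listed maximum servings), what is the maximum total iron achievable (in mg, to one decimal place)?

Iron per kcal: tempeh 0.01206, canned tuna 0.01071, pasta 0.009906, carrots 0.009375, cottage cheese 0.004255.
Take 1 serving of tempeh: uses 199 kcal, +2.4 mg iron (running total 2.4 mg).
Take 3 servings of canned tuna: uses 420 kcal, +4.5 mg iron (running total 6.9 mg).
Take 1.986 servings of pasta: uses 421 kcal, +4.2 mg iron (running total 11.1 mg).
Filling greedily by iron-per-kcal is optimal for one linear limit, giving 11.1 mg.

11.1 mg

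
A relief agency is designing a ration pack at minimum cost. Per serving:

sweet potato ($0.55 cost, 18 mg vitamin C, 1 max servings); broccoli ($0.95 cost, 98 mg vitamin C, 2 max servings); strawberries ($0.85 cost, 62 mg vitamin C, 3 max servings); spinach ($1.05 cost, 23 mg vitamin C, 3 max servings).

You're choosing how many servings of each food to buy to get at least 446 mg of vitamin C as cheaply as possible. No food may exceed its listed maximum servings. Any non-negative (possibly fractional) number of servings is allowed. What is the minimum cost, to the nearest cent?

Cost per mg of vitamin C: broccoli $0.0097, strawberries $0.0137, sweet potato $0.0306, spinach $0.0457.
Take 2 servings of broccoli: +196.0 mg vitamin C for $1.90 (total $1.90, still need 250.0 mg).
Take 3 servings of strawberries: +186.0 mg vitamin C for $2.55 (total $4.45, still need 64.0 mg).
Take 1 serving of sweet potato: +18.0 mg vitamin C for $0.55 (total $5.00, still need 46.0 mg).
Take 2 servings of spinach: +46.0 mg vitamin C for $2.10 (total $7.10, still need 0.0 mg).
Filling from the cheapest source first is optimal under one linear minimum: $7.10.

$7.10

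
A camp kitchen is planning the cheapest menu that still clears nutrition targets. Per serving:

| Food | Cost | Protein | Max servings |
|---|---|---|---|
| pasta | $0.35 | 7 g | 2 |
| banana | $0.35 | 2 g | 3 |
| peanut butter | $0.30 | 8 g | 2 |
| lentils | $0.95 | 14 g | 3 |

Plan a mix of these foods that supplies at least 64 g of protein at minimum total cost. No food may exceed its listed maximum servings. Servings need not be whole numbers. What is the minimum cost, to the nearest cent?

$3.61

Cost per g of protein: peanut butter $0.0375, pasta $0.0500, lentils $0.0679, banana $0.1750.
Take 2 servings of peanut butter: +16.0 g protein for $0.60 (total $0.60, still need 48.0 g).
Take 2 servings of pasta: +14.0 g protein for $0.70 (total $1.30, still need 34.0 g).
Take 2.429 servings of lentils: +34.0 g protein for $2.31 (total $3.61, still need 0.0 g).
Greedy by cheapest-per-g is optimal for a single linear constraint, so the minimum cost is $3.61.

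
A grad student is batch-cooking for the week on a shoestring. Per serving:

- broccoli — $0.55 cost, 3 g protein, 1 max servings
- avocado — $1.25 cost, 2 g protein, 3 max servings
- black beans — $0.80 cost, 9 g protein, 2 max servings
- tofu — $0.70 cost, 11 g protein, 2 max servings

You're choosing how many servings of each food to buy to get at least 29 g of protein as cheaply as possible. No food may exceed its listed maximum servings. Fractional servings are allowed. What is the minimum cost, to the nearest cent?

$2.02

Cost per g of protein: tofu $0.0636, black beans $0.0889, broccoli $0.1833, avocado $0.6250.
Take 2 servings of tofu: +22.0 g protein for $1.40 (total $1.40, still need 7.0 g).
Take 0.7778 servings of black beans: +7.0 g protein for $0.62 (total $2.02, still need 0.0 g).
Filling from the cheapest source first is optimal under one linear minimum: $2.02.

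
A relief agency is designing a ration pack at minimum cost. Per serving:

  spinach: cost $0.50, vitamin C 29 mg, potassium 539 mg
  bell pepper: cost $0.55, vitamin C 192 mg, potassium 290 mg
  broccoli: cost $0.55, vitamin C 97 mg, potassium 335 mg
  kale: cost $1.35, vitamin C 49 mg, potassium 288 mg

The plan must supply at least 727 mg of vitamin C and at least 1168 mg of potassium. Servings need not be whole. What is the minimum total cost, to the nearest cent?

With two linear requirements the optimum uses one or two foods; enumerate the corners.
spinach only: max(727/29, 1168/539) = 25.07 servings → $12.53.
bell pepper only: max(727/192, 1168/290) = 4.028 servings → $2.22.
broccoli only: max(727/97, 1168/335) = 7.495 servings → $4.12.
kale only: max(727/49, 1168/288) = 14.84 servings → $20.03.
spinach + bell pepper with both tight: 0.1412 servings and 3.765 servings → $2.14.
spinach + broccoli with both targets exact would need a negative amount; discard.
spinach + kale: intersection lies outside the first quadrant.
bell pepper + broccoli with both tight: 3.599 servings and 0.371 servings → $2.18.
bell pepper + kale with both tight: 3.703 servings and 0.3268 servings → $2.48.
broccoli + kale: the both-tight solution has a negative serving — not a feasible corner.
So the least-cost plan costs $2.14.

$2.14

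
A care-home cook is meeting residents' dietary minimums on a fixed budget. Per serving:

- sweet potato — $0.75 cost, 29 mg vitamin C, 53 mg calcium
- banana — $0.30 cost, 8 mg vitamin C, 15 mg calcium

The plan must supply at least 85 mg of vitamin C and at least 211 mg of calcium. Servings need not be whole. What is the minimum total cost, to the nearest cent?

$2.99

For a min-cost LP with two ≥-constraints, a basic feasible solution has at most two positive variables.
sweet potato only: max(85/29, 211/53) = 3.981 servings → $2.99.
banana only: max(85/8, 211/15) = 14.07 servings → $4.22.
sweet potato + banana: the both-tight solution has a negative serving — not a feasible corner.
The minimum over all feasible corners is $2.99.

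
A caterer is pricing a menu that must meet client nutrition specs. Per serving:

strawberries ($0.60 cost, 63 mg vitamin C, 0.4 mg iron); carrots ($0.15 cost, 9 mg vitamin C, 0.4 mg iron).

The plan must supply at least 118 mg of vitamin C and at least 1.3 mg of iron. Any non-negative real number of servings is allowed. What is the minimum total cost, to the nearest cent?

$1.23

The cheapest plan sits at a corner of the feasible region — with two constraints it uses at most two foods.
strawberries only: max(118/63, 1.3/0.4) = 3.25 servings → $1.95.
carrots only: max(118/9, 1.3/0.4) = 13.11 servings → $1.97.
strawberries + carrots with both tight: 1.644 servings and 1.606 servings → $1.23.
The minimum over all feasible corners is $1.23.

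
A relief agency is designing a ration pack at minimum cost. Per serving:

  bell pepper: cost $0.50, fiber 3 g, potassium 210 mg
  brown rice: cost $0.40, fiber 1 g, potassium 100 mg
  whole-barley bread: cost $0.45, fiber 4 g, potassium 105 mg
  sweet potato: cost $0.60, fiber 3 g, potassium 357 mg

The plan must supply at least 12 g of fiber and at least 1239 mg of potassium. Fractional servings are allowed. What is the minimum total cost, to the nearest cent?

Compare the cost at each extreme point of the feasible region.
bell pepper only: max(12/3, 1239/210) = 5.9 servings → $2.95.
brown rice only: max(12/1, 1239/100) = 12.39 servings → $4.96.
whole-barley bread only: max(12/4, 1239/105) = 11.8 servings → $5.31.
sweet potato only: max(12/3, 1239/357) = 4 servings → $2.40.
bell pepper + brown rice: intersection lies outside the first quadrant.
bell pepper + whole-barley bread: the both-tight solution has a negative serving — not a feasible corner.
bell pepper + sweet potato with both tight: 1.286 servings and 2.714 servings → $2.27.
brown rice + whole-barley bread: intersection lies outside the first quadrant.
brown rice + sweet potato with both tight: 9.947 servings and 0.6842 servings → $4.39.
whole-barley bread + sweet potato with both tight: 0.5094 servings and 3.321 servings → $2.22.
Cheapest feasible corner: $2.22.

$2.22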